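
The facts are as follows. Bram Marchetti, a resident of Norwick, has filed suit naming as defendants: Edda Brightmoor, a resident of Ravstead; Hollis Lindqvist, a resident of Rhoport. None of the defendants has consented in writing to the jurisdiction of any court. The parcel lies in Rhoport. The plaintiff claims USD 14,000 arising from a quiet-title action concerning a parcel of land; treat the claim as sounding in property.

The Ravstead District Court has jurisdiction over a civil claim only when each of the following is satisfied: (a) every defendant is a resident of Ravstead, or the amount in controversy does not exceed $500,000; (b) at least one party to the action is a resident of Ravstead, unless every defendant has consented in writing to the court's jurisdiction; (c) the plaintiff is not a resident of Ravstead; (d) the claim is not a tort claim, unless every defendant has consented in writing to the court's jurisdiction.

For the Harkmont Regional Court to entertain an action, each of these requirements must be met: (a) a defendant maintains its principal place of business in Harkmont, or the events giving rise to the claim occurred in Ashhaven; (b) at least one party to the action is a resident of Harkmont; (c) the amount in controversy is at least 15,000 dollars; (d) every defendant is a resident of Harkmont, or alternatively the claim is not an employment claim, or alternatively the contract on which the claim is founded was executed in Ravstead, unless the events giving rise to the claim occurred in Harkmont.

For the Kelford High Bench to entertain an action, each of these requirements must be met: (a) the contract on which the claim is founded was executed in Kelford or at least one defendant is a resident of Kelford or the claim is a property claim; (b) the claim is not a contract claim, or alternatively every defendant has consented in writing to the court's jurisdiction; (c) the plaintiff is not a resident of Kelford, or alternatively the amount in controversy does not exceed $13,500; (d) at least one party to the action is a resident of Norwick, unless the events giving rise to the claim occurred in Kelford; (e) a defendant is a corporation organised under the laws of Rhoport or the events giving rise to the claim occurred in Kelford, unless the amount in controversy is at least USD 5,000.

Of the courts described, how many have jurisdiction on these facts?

2

The Ravstead District Court:
  (a) The amount in controversy is $14,000, within the 500,000 dollars ceiling — that alternative is enough. Condition met.
  (b) Edda Brightmoor resides in Ravstead. Condition met.
  (c) The plaintiff resides in Norwick, which is not Ravstead. Satisfied.
  (d) The claim is a property claim, not a tort claim. Met.
  → The court has jurisdiction.
The Harkmont Regional Court:
  (a) No defendant is a corporation; the operative events occurred in Rhoport, not Ashhaven — no alternative holds. Not met.
  (b) No party resides in Harkmont. Condition not met.
  (c) The amount in controversy is USD 14,000, below the $15,000 floor. Not met.
  (d) The claim is a property claim, not an employment claim, so one alternative holds. Satisfied.
  → At least one condition fails; no jurisdiction.
The Kelford High Bench:
  (a) The claim is a property claim, so one alternative holds. Met.
  (b) The claim is a property claim, not a contract claim — that alternative is enough. Satisfied.
  (c) The plaintiff resides in Norwick, which is not Kelford — that alternative is enough. Satisfied.
  (d) Bram Marchetti resides in Norwick. Met.
  (e) No defendant is a corporation; the operative events occurred in Rhoport, not Kelford — every alternative fails. But the amount in controversy is USD 14,000, which meets the 5,000 dollars floor, and the 'unless' clause therefore excuses the requirement. Met.
  → Every requirement is satisfied — jurisdiction.
Courts with jurisdiction: the Ravstead District Court, the Kelford High Bench — 2 in total.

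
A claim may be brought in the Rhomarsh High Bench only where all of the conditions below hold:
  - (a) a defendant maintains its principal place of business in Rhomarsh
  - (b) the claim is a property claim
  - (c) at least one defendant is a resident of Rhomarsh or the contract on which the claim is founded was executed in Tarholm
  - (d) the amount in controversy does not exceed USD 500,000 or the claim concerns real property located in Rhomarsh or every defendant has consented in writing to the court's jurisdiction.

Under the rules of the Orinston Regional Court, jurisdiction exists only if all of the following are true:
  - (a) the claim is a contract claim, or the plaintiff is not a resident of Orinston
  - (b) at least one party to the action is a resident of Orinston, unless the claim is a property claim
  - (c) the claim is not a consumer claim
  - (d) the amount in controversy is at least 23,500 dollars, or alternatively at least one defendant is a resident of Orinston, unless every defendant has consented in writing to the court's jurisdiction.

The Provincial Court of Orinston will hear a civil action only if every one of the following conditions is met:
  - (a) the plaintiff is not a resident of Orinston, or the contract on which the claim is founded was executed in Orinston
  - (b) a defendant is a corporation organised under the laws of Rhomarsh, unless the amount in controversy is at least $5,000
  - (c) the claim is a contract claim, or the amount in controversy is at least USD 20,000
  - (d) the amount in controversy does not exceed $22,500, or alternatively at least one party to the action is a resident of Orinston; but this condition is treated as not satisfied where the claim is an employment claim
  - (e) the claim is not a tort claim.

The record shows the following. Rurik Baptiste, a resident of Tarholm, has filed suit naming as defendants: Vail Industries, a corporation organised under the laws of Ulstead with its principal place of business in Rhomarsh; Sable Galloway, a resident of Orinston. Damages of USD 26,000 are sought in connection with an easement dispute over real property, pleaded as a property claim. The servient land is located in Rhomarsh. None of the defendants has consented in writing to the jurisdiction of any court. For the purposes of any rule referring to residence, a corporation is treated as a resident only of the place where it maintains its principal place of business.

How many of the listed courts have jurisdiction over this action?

The Rhomarsh High Bench:
  (a) Vail Industries has its principal place of business in Rhomarsh. Satisfied.
  (b) The claim is a property claim. Satisfied.
  (c) Vail Industries resides in Rhomarsh — that alternative is enough. Condition met.
  (d) The amount in controversy is USD 26,000, within the 500,000 dollars ceiling, so this disjunct is met. Met.
  → Jurisdiction lies.
The Orinston Regional Court:
  (a) The plaintiff resides in Tarholm, which is not Orinston, so one alternative holds. Condition met.
  (b) Sable Galloway resides in Orinston. Condition met.
  (c) The claim is a property claim, not a consumer claim. Satisfied.
  (d) The amount in controversy is $26,000, which meets the 23,500 dollars floor, so one alternative holds. Satisfied.
  → Jurisdiction lies.
The Provincial Court of Orinston:
  (a) The plaintiff resides in Tarholm, which is not Orinston, so this disjunct is met. Satisfied.
  (b) The corporate defendant(s) are organised in Ulstead, not Rhomarsh. However, the amount in controversy is USD 26,000, which meets the $5,000 floor, so the 'unless' proviso supplies this condition. Satisfied.
  (c) The amount in controversy is 26,000 dollars, which meets the USD 20,000 floor, which satisfies one of the alternatives. Satisfied.
  (d) Sable Galloway resides in Orinston, so this disjunct is met. The carve-out does not apply: the claim is a property claim, not an employment claim. Met.
  (e) The claim is a property claim, not a tort claim. Condition met.
  → Every requirement is satisfied — jurisdiction.
Courts with jurisdiction: the Rhomarsh High Bench, the Orinston Regional Court, the Provincial Court of Orinston — 3 in total.

3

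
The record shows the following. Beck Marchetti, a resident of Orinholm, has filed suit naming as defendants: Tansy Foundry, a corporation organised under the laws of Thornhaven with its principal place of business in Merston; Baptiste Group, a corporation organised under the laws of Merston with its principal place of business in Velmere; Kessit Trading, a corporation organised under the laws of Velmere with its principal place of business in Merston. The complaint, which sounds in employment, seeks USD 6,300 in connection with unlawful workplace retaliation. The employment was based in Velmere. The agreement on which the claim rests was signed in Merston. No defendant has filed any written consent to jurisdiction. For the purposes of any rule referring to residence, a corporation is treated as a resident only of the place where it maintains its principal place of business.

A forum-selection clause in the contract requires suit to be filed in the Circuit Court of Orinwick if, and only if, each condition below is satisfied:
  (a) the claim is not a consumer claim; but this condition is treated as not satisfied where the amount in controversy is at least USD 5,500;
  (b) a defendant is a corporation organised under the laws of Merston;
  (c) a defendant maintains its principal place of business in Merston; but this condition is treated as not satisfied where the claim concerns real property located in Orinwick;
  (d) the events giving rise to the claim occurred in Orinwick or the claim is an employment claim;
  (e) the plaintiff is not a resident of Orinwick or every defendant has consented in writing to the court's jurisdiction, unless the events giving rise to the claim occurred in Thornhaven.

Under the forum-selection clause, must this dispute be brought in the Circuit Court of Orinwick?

The Circuit Court of Orinwick:
  (a) The claim is an employment claim, not a consumer claim. However, the amount in controversy is $6,300, which meets the 5,500 dollars floor, which falls within the stated exception and so defeats the condition. Not met.
  (b) Baptiste Group is organised under the laws of Merston. Condition met.
  (c) Tansy Foundry has its principal place of business in Merston. And the carve-out is inapplicable — the claim does not concern real property. Condition met.
  (d) The claim is an employment claim, which satisfies one of the alternatives. Condition met.
  (e) The plaintiff resides in Orinholm, which is not Orinwick, so this disjunct is met. Condition met.
  → The clause does not apply.

No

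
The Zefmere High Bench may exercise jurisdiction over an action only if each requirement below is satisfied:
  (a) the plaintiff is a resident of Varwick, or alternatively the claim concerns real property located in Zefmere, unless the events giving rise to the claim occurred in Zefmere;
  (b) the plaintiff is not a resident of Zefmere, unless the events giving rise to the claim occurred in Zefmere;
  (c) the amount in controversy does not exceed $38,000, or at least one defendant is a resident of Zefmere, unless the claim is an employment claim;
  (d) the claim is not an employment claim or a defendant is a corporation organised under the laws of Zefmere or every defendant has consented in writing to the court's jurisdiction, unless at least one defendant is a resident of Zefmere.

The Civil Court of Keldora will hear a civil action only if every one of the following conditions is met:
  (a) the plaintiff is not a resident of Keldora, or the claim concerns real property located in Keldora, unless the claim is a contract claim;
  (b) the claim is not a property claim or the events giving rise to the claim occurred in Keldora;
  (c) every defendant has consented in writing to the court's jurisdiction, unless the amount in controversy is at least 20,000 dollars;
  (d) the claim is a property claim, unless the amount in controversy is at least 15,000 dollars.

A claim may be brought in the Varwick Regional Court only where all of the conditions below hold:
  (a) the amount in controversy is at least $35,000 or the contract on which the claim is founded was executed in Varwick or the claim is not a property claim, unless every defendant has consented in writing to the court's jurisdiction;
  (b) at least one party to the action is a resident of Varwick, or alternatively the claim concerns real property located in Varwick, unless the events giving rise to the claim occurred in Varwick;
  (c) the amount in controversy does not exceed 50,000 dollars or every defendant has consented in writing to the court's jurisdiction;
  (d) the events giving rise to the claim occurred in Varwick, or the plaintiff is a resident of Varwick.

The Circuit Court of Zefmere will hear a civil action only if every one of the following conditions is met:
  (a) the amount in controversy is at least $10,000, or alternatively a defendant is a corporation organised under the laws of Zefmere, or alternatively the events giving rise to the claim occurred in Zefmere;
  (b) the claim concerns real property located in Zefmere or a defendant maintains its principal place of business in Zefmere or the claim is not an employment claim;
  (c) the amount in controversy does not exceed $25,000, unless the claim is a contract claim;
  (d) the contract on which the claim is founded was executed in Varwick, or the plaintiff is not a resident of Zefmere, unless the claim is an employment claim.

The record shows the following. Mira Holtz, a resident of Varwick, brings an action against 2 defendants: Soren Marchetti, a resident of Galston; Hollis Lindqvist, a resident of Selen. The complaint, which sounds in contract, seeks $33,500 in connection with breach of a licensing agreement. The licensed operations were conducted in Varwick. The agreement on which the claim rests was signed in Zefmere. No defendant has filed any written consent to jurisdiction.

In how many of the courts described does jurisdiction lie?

The Zefmere High Bench:
  (a) The plaintiff resides in Varwick, so one alternative holds. Met.
  (b) The plaintiff resides in Varwick, which is not Zefmere. Condition met.
  (c) The amount in controversy is USD 33,500, within the USD 38,000 ceiling, so one alternative holds. Satisfied.
  (d) The claim is a contract claim, not an employment claim — that alternative is enough. Met.
  → The court has jurisdiction.
The Civil Court of Keldora:
  (a) The plaintiff resides in Varwick, which is not Keldora — that alternative is enough. Condition met.
  (b) The claim is a contract claim, not a property claim, so one alternative holds. Met.
  (c) No such written consent has been filed. The proviso rescues it, though: the amount in controversy is USD 33,500, which meets the USD 20,000 floor. Satisfied.
  (d) The claim is a contract claim, not a property claim. The proviso rescues it, though: the amount in controversy is $33,500, which meets the $15,000 floor. Satisfied.
  → The court has jurisdiction.
The Varwick Regional Court:
  (a) The claim is a contract claim, not a property claim, so this disjunct is met. Satisfied.
  (b) Mira Holtz resides in Varwick, so one alternative holds. Met.
  (c) The amount in controversy is $33,500, within the $50,000 ceiling, so one alternative holds. Condition met.
  (d) The operative events occurred in Varwick, so one alternative holds. Met.
  → All conditions met; jurisdiction exists.
The Circuit Court of Zefmere:
  (a) The amount in controversy is 33,500 dollars, which meets the USD 10,000 floor — that alternative is enough. Satisfied.
  (b) The claim is a contract claim, not an employment claim, so one alternative holds. Met.
  (c) The amount in controversy is 33,500 dollars, above the $25,000 ceiling. However, the claim is a contract claim, so the 'unless' proviso supplies this condition. Met.
  (d) The plaintiff resides in Varwick, which is not Zefmere, so this disjunct is met. Condition met.
  → All conditions met; jurisdiction exists.
Courts with jurisdiction: the Zefmere High Bench, the Civil Court of Keldora, the Varwick Regional Court, the Circuit Court of Zefmere — 4 in total.

4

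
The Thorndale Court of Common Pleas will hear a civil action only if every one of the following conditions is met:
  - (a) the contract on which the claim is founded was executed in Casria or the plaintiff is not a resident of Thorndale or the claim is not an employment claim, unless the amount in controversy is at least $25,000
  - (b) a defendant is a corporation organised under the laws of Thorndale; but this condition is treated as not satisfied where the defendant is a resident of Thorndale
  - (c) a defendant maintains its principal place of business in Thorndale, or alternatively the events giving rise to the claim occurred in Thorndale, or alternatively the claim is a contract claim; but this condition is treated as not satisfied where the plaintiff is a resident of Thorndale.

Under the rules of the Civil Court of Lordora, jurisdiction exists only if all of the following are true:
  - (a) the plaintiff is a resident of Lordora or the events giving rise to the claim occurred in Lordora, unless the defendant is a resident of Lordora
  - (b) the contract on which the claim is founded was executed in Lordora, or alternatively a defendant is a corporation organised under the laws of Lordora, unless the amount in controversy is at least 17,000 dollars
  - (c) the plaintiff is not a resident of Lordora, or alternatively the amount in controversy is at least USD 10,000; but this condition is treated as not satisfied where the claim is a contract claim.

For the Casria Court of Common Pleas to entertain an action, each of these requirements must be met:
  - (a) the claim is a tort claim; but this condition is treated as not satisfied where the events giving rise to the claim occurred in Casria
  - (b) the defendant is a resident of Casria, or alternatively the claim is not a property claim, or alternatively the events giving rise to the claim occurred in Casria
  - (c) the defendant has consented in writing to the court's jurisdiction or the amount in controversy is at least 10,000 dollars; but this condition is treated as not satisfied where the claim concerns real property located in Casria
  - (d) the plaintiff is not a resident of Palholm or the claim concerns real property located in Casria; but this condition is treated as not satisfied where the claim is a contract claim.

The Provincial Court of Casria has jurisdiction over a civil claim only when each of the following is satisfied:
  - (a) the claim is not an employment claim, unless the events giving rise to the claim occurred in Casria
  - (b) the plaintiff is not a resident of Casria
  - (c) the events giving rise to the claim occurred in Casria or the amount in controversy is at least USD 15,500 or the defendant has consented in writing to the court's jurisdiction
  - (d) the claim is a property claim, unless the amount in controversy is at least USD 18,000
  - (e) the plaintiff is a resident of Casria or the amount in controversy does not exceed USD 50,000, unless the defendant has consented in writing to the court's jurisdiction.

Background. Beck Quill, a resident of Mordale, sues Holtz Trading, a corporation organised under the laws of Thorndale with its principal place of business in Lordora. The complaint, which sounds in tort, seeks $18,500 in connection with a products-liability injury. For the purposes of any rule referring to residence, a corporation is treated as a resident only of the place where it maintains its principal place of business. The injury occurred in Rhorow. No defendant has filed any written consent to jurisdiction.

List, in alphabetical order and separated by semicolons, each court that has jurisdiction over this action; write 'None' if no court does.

the Casria Court of Common Pleas; the Civil Court of Lordora; the Provincial Court of Casria

The Thorndale Court of Common Pleas:
  (a) The plaintiff resides in Mordale, which is not Thorndale, which satisfies one of the alternatives. Satisfied.
  (b) Holtz Trading is organised under the laws of Thorndale. And the carve-out is inapplicable — the defendant resides in Lordora, not Thorndale. Met.
  (c) The corporate defendant(s) have their principal place of business in Lordora, not Thorndale; the operative events occurred in Rhorow, not Thorndale; the claim is a tort claim, not a contract claim — none of the alternatives is met. Not met.
  → The court lacks jurisdiction.
The Civil Court of Lordora:
  (a) The plaintiff resides in Mordale, not Lordora; the operative events occurred in Rhorow, not Lordora — no alternative holds. The proviso rescues it, though: the defendant resides in Lordora. Condition met.
  (b) No contract (and hence no place of execution) is alleged; the corporate defendant(s) are organised in Thorndale, not Lordora — every alternative fails. However, the amount in controversy is 18,500 dollars, which meets the 17,000 dollars floor, so the 'unless' proviso supplies this condition. Met.
  (c) The plaintiff resides in Mordale, which is not Lordora, which satisfies one of the alternatives. The carve-out does not apply: the claim is a tort claim, not a contract claim. Satisfied.
  → Every requirement is satisfied — jurisdiction.
The Casria Court of Common Pleas:
  (a) The claim is a tort claim. The carve-out does not apply: the operative events occurred in Rhorow, not Casria. Satisfied.
  (b) The claim is a tort claim, not a property claim — that alternative is enough. Met.
  (c) The amount in controversy is $18,500, which meets the 10,000 dollars floor, which satisfies one of the alternatives. The exception is not triggered, since the claim does not concern real property. Satisfied.
  (d) The plaintiff resides in Mordale, which is not Palholm, so one alternative holds. The carve-out does not apply: the claim is a tort claim, not a contract claim. Satisfied.
  → The court has jurisdiction.
The Provincial Court of Casria:
  (a) The claim is a tort claim, not an employment claim. Condition met.
  (b) The plaintiff resides in Mordale, which is not Casria. Met.
  (c) The amount in controversy is $18,500, which meets the 15,500 dollars floor, so this disjunct is met. Met.
  (d) The claim is a tort claim, not a property claim. However, the amount in controversy is $18,500, which meets the USD 18,000 floor, so the 'unless' proviso supplies this condition. Met.
  (e) The amount in controversy is $18,500, within the $50,000 ceiling, so this disjunct is met. Met.
  → The court has jurisdiction.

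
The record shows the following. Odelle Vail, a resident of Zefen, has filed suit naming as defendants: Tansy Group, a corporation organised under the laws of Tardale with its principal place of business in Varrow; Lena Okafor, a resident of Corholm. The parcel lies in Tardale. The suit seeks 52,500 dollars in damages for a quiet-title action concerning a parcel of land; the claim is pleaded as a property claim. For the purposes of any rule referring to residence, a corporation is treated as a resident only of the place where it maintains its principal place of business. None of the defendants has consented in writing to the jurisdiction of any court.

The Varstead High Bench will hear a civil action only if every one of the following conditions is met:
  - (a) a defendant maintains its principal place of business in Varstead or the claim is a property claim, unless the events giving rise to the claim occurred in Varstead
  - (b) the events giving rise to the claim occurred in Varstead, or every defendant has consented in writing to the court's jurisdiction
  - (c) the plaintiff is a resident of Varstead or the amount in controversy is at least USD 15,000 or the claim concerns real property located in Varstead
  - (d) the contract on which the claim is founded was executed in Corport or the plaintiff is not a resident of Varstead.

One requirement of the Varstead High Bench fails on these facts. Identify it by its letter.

(b)

The Varstead High Bench:
  (a) The claim is a property claim, so this disjunct is met. Satisfied.
  (b) The operative events occurred in Tardale, not Varstead; no such written consent has been filed — no alternative holds. Fails.
  (c) The amount in controversy is $52,500, which meets the USD 15,000 floor, which satisfies one of the alternatives. Satisfied.
  (d) The plaintiff resides in Zefen, which is not Varstead — that alternative is enough. Met.
Only condition (b) fails.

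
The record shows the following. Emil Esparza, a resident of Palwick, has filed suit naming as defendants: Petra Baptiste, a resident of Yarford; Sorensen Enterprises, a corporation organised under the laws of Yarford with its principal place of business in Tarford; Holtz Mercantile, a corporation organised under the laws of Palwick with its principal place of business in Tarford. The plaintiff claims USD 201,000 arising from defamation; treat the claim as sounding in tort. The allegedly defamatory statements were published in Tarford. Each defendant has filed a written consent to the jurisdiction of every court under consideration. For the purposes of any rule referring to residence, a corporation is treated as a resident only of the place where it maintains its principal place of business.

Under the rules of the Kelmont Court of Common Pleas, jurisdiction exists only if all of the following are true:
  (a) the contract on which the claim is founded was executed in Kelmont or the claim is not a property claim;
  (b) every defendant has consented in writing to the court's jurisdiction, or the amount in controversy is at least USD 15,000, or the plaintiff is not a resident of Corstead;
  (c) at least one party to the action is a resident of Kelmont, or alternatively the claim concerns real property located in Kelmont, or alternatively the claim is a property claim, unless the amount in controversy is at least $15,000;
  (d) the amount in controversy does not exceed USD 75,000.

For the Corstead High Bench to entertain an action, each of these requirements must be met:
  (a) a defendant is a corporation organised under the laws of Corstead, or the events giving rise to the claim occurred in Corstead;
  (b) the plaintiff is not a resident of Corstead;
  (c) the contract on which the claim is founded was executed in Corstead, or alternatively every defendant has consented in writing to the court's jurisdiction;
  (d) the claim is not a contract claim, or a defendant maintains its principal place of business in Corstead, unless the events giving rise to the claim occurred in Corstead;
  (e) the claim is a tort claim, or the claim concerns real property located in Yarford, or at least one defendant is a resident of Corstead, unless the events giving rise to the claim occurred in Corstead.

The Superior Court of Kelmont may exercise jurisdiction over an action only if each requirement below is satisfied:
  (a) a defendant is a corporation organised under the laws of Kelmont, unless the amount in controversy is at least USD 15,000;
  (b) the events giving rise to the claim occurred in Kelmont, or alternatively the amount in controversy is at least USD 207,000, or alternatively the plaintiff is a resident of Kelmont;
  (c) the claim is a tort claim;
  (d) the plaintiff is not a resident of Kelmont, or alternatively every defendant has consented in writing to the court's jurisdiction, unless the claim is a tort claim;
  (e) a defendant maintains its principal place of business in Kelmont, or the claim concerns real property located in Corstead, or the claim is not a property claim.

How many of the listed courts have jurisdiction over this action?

0

The Kelmont Court of Common Pleas:
  (a) The claim is a tort claim, not a property claim, which satisfies one of the alternatives. Met.
  (b) Every defendant has filed written consent — that alternative is enough. Met.
  (c) No party resides in Kelmont; the claim does not concern real property; the claim is a tort claim, not a property claim — no alternative holds. The proviso rescues it, though: the amount in controversy is 201,000 dollars, which meets the $15,000 floor. Satisfied.
  (d) The amount in controversy is $201,000, above the $75,000 ceiling. Not met.
  → No jurisdiction.
The Corstead High Bench:
  (a) The corporate defendant(s) are organised in Palwick, Yarford, not Corstead; the operative events occurred in Tarford, not Corstead — no alternative holds. Not satisfied.
  (b) The plaintiff resides in Palwick, which is not Corstead. Condition met.
  (c) Every defendant has filed written consent, so this disjunct is met. Condition met.
  (d) The claim is a tort claim, not a contract claim — that alternative is enough. Satisfied.
  (e) The claim is a tort claim, which satisfies one of the alternatives. Satisfied.
  → No jurisdiction.
The Superior Court of Kelmont:
  (a) The corporate defendant(s) are organised in Palwick, Yarford, not Kelmont. But the amount in controversy is USD 201,000, which meets the $15,000 floor, and the 'unless' clause therefore excuses the requirement. Satisfied.
  (b) The operative events occurred in Tarford, not Kelmont; the amount in controversy is 201,000 dollars, below the USD 207,000 floor; the plaintiff resides in Palwick, not Kelmont — no alternative holds. Not satisfied.
  (c) The claim is a tort claim. Satisfied.
  (d) The plaintiff resides in Palwick, which is not Kelmont, which satisfies one of the alternatives. Satisfied.
  (e) The claim is a tort claim, not a property claim, so this disjunct is met. Met.
  → No jurisdiction.
No court satisfies all of its conditions.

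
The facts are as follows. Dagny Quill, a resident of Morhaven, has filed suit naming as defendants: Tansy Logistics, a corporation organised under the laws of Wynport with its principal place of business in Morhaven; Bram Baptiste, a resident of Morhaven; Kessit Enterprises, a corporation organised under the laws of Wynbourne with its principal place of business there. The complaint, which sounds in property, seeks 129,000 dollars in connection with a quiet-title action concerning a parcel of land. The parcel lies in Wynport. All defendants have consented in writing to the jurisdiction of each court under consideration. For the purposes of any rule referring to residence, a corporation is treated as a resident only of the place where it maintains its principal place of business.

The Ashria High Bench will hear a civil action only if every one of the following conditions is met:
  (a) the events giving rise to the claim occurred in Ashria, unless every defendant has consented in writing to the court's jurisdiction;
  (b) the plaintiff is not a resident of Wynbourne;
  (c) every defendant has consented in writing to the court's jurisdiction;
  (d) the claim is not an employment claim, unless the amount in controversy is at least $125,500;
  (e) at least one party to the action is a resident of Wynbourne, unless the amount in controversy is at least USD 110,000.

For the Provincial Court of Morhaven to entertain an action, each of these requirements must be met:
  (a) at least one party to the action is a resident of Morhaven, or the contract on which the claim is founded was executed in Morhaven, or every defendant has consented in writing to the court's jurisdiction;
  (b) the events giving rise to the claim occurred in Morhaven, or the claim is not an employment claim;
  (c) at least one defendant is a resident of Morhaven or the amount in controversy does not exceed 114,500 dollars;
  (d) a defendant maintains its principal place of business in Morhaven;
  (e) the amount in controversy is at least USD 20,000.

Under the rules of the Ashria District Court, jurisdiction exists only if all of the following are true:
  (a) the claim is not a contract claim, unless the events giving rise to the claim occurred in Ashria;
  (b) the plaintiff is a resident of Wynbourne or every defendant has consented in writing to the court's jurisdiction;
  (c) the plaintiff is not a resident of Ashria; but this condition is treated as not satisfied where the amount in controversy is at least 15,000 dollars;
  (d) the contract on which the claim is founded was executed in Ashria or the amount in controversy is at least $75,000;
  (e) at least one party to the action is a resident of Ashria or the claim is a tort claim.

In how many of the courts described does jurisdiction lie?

The Ashria High Bench:
  (a) The operative events occurred in Wynport, not Ashria. But every defendant has filed written consent, and the 'unless' clause therefore excuses the requirement. Met.
  (b) The plaintiff resides in Morhaven, which is not Wynbourne. Satisfied.
  (c) Every defendant has filed written consent. Met.
  (d) The claim is a property claim, not an employment claim. Satisfied.
  (e) Kessit Enterprises resides in Wynbourne. Met.
  → The court has jurisdiction.
The Provincial Court of Morhaven:
  (a) Dagny Quill resides in Morhaven, so this disjunct is met. Satisfied.
  (b) The claim is a property claim, not an employment claim — that alternative is enough. Met.
  (c) Tansy Logistics resides in Morhaven, so one alternative holds. Satisfied.
  (d) Tansy Logistics has its principal place of business in Morhaven. Condition met.
  (e) The amount in controversy is 129,000 dollars, which meets the 20,000 dollars floor. Condition met.
  → All conditions met; jurisdiction exists.
The Ashria District Court:
  (a) The claim is a property claim, not a contract claim. Satisfied.
  (b) Every defendant has filed written consent — that alternative is enough. Satisfied.
  (c) The plaintiff resides in Morhaven, which is not Ashria. But the amount in controversy is USD 129,000, which meets the $15,000 floor, triggering the carve-out and defeating this condition. Not satisfied.
  (d) The amount in controversy is 129,000 dollars, which meets the USD 75,000 floor, so one alternative holds. Satisfied.
  (e) No party resides in Ashria; the claim is a property claim, not a tort claim — none of the alternatives is met. Not met.
  → Not every requirement is met — no jurisdiction.
Courts with jurisdiction: the Ashria High Bench, the Provincial Court of Morhaven — 2 in total.

2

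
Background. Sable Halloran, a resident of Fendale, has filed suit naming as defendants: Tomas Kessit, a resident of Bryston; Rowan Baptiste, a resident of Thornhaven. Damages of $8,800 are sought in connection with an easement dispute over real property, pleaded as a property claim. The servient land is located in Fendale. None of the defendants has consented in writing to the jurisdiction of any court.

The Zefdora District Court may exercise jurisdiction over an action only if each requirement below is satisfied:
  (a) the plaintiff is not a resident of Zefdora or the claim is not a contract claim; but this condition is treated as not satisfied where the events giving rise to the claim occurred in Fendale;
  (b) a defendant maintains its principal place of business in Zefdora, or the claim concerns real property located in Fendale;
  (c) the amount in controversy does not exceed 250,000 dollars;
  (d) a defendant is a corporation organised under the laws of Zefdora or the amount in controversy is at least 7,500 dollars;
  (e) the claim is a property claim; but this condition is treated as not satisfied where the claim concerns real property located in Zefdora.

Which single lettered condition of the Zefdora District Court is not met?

(a)

The Zefdora District Court:
  (a) The plaintiff resides in Fendale, which is not Zefdora — that alternative is enough. But the operative events occurred in Fendale, triggering the carve-out and defeating this condition. Fails.
  (b) The property lies in Fendale, so one alternative holds. Satisfied.
  (c) The amount in controversy is USD 8,800, within the USD 250,000 ceiling. Condition met.
  (d) The amount in controversy is USD 8,800, which meets the 7,500 dollars floor, so one alternative holds. Met.
  (e) The claim is a property claim. The carve-out does not apply: the property lies in Fendale, not Zefdora. Met.
Only condition (a) fails.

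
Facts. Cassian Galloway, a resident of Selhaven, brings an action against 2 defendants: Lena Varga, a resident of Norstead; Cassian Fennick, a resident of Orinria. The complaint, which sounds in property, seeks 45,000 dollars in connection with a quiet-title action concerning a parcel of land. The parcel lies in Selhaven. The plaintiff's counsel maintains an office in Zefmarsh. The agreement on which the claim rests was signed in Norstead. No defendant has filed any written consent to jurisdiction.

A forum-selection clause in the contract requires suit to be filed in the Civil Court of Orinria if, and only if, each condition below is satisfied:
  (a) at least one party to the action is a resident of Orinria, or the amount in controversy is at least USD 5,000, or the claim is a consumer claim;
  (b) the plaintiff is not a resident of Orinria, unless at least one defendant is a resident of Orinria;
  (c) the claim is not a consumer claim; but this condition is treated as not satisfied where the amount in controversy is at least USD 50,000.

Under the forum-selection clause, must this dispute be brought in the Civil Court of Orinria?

The Civil Court of Orinria:
  (a) Cassian Fennick resides in Orinria, so this disjunct is met. Met.
  (b) The plaintiff resides in Selhaven, which is not Orinria. Condition met.
  (c) The claim is a property claim, not a consumer claim. And the carve-out is inapplicable — the amount in controversy is 45,000 dollars, below the $50,000 floor. Satisfied.
  → Forum clause is triggered.

Yes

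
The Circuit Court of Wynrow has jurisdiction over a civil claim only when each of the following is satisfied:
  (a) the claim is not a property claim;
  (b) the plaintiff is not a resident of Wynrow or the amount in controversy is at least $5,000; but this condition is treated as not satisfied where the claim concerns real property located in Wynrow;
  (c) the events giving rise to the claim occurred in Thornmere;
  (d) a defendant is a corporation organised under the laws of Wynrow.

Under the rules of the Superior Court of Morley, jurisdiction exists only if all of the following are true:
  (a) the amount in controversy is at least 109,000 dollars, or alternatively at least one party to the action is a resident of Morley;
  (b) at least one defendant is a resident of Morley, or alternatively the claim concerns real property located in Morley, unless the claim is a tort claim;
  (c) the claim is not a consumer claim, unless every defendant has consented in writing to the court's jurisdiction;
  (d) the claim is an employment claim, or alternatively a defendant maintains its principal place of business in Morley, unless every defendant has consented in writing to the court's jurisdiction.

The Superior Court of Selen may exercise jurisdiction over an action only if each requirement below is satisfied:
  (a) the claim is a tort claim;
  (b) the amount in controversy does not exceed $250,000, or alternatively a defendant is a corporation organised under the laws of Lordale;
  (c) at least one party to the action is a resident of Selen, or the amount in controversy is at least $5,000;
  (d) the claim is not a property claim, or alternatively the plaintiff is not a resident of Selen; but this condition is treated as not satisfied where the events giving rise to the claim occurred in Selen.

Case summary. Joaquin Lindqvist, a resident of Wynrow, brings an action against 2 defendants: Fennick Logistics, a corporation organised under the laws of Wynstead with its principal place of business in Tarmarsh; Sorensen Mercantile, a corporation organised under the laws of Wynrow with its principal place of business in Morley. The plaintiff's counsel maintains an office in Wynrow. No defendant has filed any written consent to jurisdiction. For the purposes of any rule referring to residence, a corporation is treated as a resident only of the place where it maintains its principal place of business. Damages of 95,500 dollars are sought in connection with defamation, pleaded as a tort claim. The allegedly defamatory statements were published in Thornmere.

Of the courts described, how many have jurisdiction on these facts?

3

The Circuit Court of Wynrow:
  (a) The claim is a tort claim, not a property claim. Met.
  (b) The amount in controversy is USD 95,500, which meets the 5,000 dollars floor, so this disjunct is met. The exception is not triggered, since the claim does not concern real property. Met.
  (c) The operative events occurred in Thornmere. Met.
  (d) Sorensen Mercantile is organised under the laws of Wynrow. Met.
  → Every requirement is satisfied — jurisdiction.
The Superior Court of Morley:
  (a) Sorensen Mercantile resides in Morley, so this disjunct is met. Condition met.
  (b) Sorensen Mercantile resides in Morley — that alternative is enough. Satisfied.
  (c) The claim is a tort claim, not a consumer claim. Met.
  (d) Sorensen Mercantile has its principal place of business in Morley, so this disjunct is met. Condition met.
  → The court has jurisdiction.
The Superior Court of Selen:
  (a) The claim is a tort claim. Condition met.
  (b) The amount in controversy is USD 95,500, within the 250,000 dollars ceiling, which satisfies one of the alternatives. Met.
  (c) The amount in controversy is 95,500 dollars, which meets the $5,000 floor, so this disjunct is met. Satisfied.
  (d) The claim is a tort claim, not a property claim, which satisfies one of the alternatives. The carve-out does not apply: the operative events occurred in Thornmere, not Selen. Condition met.
  → Jurisdiction lies.
Courts with jurisdiction: the Circuit Court of Wynrow, the Superior Court of Morley, the Superior Court of Selen — 3 in total.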